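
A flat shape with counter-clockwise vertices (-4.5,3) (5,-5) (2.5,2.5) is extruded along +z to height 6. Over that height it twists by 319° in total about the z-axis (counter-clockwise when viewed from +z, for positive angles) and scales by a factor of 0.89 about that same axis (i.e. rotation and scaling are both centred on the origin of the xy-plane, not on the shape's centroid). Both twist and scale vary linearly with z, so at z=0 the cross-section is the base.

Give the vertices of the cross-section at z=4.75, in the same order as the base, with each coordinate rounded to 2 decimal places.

t = z/height = 4.75/6 = 0.791667
s = 1 + (scale-1)·z/height = 1 + (0.89-1)·4.75/6 = 0.912917
θ = twist·z/height = 319°·4.75/6 = 252.5417° = 4.407684 rad
cos θ = -0.300012, sin θ = -0.953935 (intermediates below are computed at full precision and shown rounded to 5 d.p.)
v1: (-4.5,3) → rotate → (4.21186,3.39267) → ×s → (3.84508,3.09723) → (3.85,3.10)
v2: (5,-5) → rotate → (-6.26974,-3.26962) → ×s → (-5.72375,-2.98489) → (-5.72,-2.98)
v3: (2.5,2.5) → rotate → (1.63481,-3.13487) → ×s → (1.49244,-2.86187) → (1.49,-2.86)

Cross-section at z=4.75: (3.85,3.10) (-5.72,-2.98) (1.49,-2.86)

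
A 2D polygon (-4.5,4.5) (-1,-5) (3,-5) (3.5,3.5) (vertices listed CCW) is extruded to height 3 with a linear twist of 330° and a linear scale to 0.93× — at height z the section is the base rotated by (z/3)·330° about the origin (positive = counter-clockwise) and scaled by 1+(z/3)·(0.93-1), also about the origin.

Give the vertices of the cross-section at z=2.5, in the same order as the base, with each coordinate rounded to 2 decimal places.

Cross-section at z=2.5: (3.85,4.59) (-4.77,0.53) (-4.44,-3.22) (3.57,-3.00)

t = z/height = 2.5/3 = 0.833333
s = 1 + (scale-1)·z/height = 1 + (0.93-1)·2.5/3 = 0.941667
θ = twist·z/height = 330°·2.5/3 = 275.0000° = 4.799655 rad
cos θ = 0.087156, sin θ = -0.996195 (intermediates below are computed at full precision and shown rounded to 5 d.p.)
v1: (-4.5,4.5) → rotate → (4.09068,4.87508) → ×s → (3.85205,4.59070) → (3.85,4.59)
v2: (-1,-5) → rotate → (-5.06813,0.56042) → ×s → (-4.77249,0.52773) → (-4.77,0.53)
v3: (3,-5) → rotate → (-4.71951,-3.42436) → ×s → (-4.44420,-3.22461) → (-4.44,-3.22)
v4: (3.5,3.5) → rotate → (3.79173,-3.18164) → ×s → (3.57054,-2.99604) → (3.57,-3.00)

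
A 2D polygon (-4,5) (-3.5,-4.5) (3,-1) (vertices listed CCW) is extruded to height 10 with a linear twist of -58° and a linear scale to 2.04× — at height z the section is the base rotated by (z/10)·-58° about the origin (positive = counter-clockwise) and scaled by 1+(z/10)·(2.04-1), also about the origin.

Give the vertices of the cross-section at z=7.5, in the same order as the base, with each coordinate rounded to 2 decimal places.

t = z/height = 7.5/10 = 0.75
s = 1 + (scale-1)·z/height = 1 + (2.04-1)·7.5/10 = 1.780000
θ = twist·z/height = -58°·7.5/10 = -43.5000° = -0.759218 rad
cos θ = 0.725374, sin θ = -0.688355 (intermediates below are computed at full precision and shown rounded to 5 d.p.)
v1: (-4,5) → rotate → (0.54028,6.38029) → ×s → (0.96169,11.35692) → (0.96,11.36)
v2: (-3.5,-4.5) → rotate → (-5.63641,-0.85494) → ×s → (-10.03280,-1.52180) → (-10.03,-1.52)
v3: (3,-1) → rotate → (1.48777,-2.79044) → ×s → (2.64823,-4.96698) → (2.65,-4.97)

Cross-section at z=7.5: (0.96,11.36) (-10.03,-1.52) (2.65,-4.97)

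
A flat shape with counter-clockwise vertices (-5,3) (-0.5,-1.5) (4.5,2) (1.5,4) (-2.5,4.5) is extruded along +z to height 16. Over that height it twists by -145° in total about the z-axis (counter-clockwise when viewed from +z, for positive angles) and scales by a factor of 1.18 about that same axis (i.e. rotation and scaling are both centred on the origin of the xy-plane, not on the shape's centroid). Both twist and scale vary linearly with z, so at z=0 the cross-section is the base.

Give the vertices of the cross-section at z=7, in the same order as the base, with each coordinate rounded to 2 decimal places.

Cross-section at z=7: (0.48,6.27) (-1.69,-0.24) (4.10,-3.38) (4.58,0.48) (3.14,4.58)

t = z/height = 7/16 = 0.4375
s = 1 + (scale-1)·z/height = 1 + (1.18-1)·7/16 = 1.078750
θ = twist·z/height = -145°·7/16 = -63.4375° = -1.107193 rad
cos θ = 0.447174, sin θ = -0.894447 (intermediates below are computed at full precision and shown rounded to 5 d.p.)
v1: (-5,3) → rotate → (0.44747,5.81376) → ×s → (0.48271,6.27159) → (0.48,6.27)
v2: (-0.5,-1.5) → rotate → (-1.56526,-0.22354) → ×s → (-1.68852,-0.24114) → (-1.69,-0.24)
v3: (4.5,2) → rotate → (3.80118,-3.13066) → ×s → (4.10052,-3.37720) → (4.10,-3.38)
v4: (1.5,4) → rotate → (4.24855,0.44702) → ×s → (4.58312,0.48223) → (4.58,0.48)
v5: (-2.5,4.5) → rotate → (2.90708,4.24840) → ×s → (3.13601,4.58296) → (3.14,4.58)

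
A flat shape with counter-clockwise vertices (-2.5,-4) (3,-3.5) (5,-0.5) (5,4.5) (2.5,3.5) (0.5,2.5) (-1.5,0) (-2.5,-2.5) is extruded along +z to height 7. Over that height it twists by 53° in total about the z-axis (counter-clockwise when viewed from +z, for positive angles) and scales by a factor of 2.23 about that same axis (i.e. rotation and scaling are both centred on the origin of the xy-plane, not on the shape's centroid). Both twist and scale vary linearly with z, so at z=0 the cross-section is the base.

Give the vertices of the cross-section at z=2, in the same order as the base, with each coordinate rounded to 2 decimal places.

Cross-section at z=2: (-1.85,-6.10) (5.15,-3.51) (6.70,1.11) (4.93,7.64) (2.03,5.45) (-0.23,3.44) (-1.96,-0.53) (-2.38,-4.14)

t = z/height = 2/7 = 0.285714
s = 1 + (scale-1)·z/height = 1 + (2.23-1)·2/7 = 1.351429
θ = twist·z/height = 53°·2/7 = 15.1429° = 0.264293 rad
cos θ = 0.965278, sin θ = 0.261227 (intermediates below are computed at full precision and shown rounded to 5 d.p.)
v1: (-2.5,-4) → rotate → (-1.36829,-4.51418) → ×s → (-1.84914,-6.10059) → (-1.85,-6.10)
v2: (3,-3.5) → rotate → (3.81013,-2.59479) → ×s → (5.14911,-3.50668) → (5.15,-3.51)
v3: (5,-0.5) → rotate → (4.95700,0.82349) → ×s → (6.69903,1.11289) → (6.70,1.11)
v4: (5,4.5) → rotate → (3.65087,5.64988) → ×s → (4.93389,7.63541) → (4.93,7.64)
v5: (2.5,3.5) → rotate → (1.49890,4.03154) → ×s → (2.02566,5.44834) → (2.03,5.45)
v6: (0.5,2.5) → rotate → (-0.17043,2.54381) → ×s → (-0.23032,3.43777) → (-0.23,3.44)
v7: (-1.5,0) → rotate → (-1.44792,-0.39184) → ×s → (-1.95676,-0.52954) → (-1.96,-0.53)
v8: (-2.5,-2.5) → rotate → (-1.76013,-3.06626) → ×s → (-2.37869,-4.14383) → (-2.38,-4.14)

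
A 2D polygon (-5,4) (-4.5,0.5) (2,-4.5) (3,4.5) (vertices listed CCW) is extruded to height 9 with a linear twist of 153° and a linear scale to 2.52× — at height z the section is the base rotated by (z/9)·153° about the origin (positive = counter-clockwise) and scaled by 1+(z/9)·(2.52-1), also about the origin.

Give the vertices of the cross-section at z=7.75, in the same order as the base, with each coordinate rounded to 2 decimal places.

Cross-section at z=7.75: (0.80,-14.76) (6.06,-8.52) (4.68,10.36) (-12.36,-1.75)

t = z/height = 7.75/9 = 0.861111
s = 1 + (scale-1)·z/height = 1 + (2.52-1)·7.75/9 = 2.308889
θ = twist·z/height = 153°·7.75/9 = 131.7500° = 2.299471 rad
cos θ = -0.665882, sin θ = 0.746057 (intermediates below are computed at full precision and shown rounded to 5 d.p.)
v1: (-5,4) → rotate → (0.34518,-6.39381) → ×s → (0.79698,-14.76261) → (0.80,-14.76)
v2: (-4.5,0.5) → rotate → (2.62344,-3.69020) → ×s → (6.05723,-8.52026) → (6.06,-8.52)
v3: (2,-4.5) → rotate → (2.02549,4.48858) → ×s → (4.67664,10.36364) → (4.68,10.36)
v4: (3,4.5) → rotate → (-5.35490,-0.75830) → ×s → (-12.36388,-1.75082) → (-12.36,-1.75)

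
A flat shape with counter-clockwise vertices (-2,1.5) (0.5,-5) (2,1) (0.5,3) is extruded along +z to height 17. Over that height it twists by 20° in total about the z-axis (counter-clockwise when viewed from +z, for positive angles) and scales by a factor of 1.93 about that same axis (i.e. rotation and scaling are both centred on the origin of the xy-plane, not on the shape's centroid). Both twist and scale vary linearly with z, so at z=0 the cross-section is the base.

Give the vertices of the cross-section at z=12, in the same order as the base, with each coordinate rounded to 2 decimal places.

t = z/height = 12/17 = 0.705882
s = 1 + (scale-1)·z/height = 1 + (1.93-1)·12/17 = 1.656471
θ = twist·z/height = 20°·12/17 = 14.1176° = 0.246399 rad
cos θ = 0.969797, sin θ = 0.243914 (intermediates below are computed at full precision and shown rounded to 5 d.p.)
v1: (-2,1.5) → rotate → (-2.30546,0.96687) → ×s → (-3.81893,1.60159) → (-3.82,1.60)
v2: (0.5,-5) → rotate → (1.70447,-4.72703) → ×s → (2.82340,-7.83018) → (2.82,-7.83)
v3: (2,1) → rotate → (1.69568,1.45762) → ×s → (2.80884,2.41451) → (2.81,2.41)
v4: (0.5,3) → rotate → (-0.24684,3.03135) → ×s → (-0.40889,5.02134) → (-0.41,5.02)

Cross-section at z=12: (-3.82,1.60) (2.82,-7.83) (2.81,2.41) (-0.41,5.02)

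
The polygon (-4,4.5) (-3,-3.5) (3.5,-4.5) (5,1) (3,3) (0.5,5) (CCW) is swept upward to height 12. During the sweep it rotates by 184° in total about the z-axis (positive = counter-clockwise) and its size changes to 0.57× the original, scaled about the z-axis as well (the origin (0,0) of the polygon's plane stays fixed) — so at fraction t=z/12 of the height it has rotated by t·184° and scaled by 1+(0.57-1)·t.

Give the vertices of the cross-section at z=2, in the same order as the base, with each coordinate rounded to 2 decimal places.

t = z/height = 2/12 = 0.166667
s = 1 + (scale-1)·z/height = 1 + (0.57-1)·2/12 = 0.928333
θ = twist·z/height = 184°·2/12 = 30.6667° = 0.535234 rad
cos θ = 0.860149, sin θ = 0.510043 (intermediates below are computed at full precision and shown rounded to 5 d.p.)
v1: (-4,4.5) → rotate → (-5.73579,1.83050) → ×s → (-5.32472,1.69931) → (-5.32,1.70)
v2: (-3,-3.5) → rotate → (-0.79530,-4.54065) → ×s → (-0.73830,-4.21524) → (-0.74,-4.22)
v3: (3.5,-4.5) → rotate → (5.30571,-2.08552) → ×s → (4.92547,-1.93606) → (4.93,-1.94)
v4: (5,1) → rotate → (3.79070,3.41036) → ×s → (3.51904,3.16595) → (3.52,3.17)
v5: (3,3) → rotate → (1.05032,4.11058) → ×s → (0.97505,3.81598) → (0.98,3.82)
v6: (0.5,5) → rotate → (-2.12014,4.55577) → ×s → (-1.96820,4.22927) → (-1.97,4.23)

Cross-section at z=2: (-5.32,1.70) (-0.74,-4.22) (4.93,-1.94) (3.52,3.17) (0.98,3.82) (-1.97,4.23)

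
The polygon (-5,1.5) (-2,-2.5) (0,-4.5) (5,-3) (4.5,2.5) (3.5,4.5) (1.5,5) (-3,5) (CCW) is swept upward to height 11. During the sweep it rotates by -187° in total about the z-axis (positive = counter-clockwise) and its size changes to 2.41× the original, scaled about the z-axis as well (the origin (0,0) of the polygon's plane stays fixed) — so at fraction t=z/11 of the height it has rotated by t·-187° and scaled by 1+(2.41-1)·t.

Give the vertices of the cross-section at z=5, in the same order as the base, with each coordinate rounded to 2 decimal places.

Cross-section at z=5: (1.74,8.39) (-4.37,2.91) (-7.36,-0.64) (-4.19,-8.60) (4.73,-7.00) (7.86,-5.08) (8.39,-1.74) (7.74,5.62)

t = z/height = 5/11 = 0.454545
s = 1 + (scale-1)·z/height = 1 + (2.41-1)·5/11 = 1.640909
θ = twist·z/height = -187°·5/11 = -85.0000° = -1.483530 rad
cos θ = 0.087156, sin θ = -0.996195 (intermediates below are computed at full precision and shown rounded to 5 d.p.)
v1: (-5,1.5) → rotate → (1.05851,5.11171) → ×s → (1.73692,8.38785) → (1.74,8.39)
v2: (-2,-2.5) → rotate → (-2.66480,1.77450) → ×s → (-4.37269,2.91179) → (-4.37,2.91)
v3: (0,-4.5) → rotate → (-4.48288,-0.39220) → ×s → (-7.35599,-0.64357) → (-7.36,-0.64)
v4: (5,-3) → rotate → (-2.55281,-5.24244) → ×s → (-4.18892,-8.60237) → (-4.19,-8.60)
v5: (4.5,2.5) → rotate → (2.88269,-4.26499) → ×s → (4.73023,-6.99846) → (4.73,-7.00)
v6: (3.5,4.5) → rotate → (4.78792,-3.09448) → ×s → (7.85654,-5.07776) → (7.86,-5.08)
v7: (1.5,5) → rotate → (5.11171,-1.05851) → ×s → (8.38785,-1.73692) → (8.39,-1.74)
v8: (-3,5) → rotate → (4.71951,3.42436) → ×s → (7.74428,5.61907) → (7.74,5.62)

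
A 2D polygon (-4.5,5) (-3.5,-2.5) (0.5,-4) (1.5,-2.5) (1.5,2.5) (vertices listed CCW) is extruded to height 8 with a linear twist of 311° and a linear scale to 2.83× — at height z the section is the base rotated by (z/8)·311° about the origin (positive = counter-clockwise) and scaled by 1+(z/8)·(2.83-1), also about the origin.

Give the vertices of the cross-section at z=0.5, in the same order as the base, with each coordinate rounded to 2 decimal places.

Cross-section at z=0.5: (-6.58,3.59) (-2.75,-3.93) (2.01,-4.02) (2.50,-2.07) (0.65,3.18)

t = z/height = 0.5/8 = 0.0625
s = 1 + (scale-1)·z/height = 1 + (2.83-1)·0.5/8 = 1.114375
θ = twist·z/height = 311°·0.5/8 = 19.4375° = 0.339248 rad
cos θ = 0.943005, sin θ = 0.332778 (intermediates below are computed at full precision and shown rounded to 5 d.p.)
v1: (-4.5,5) → rotate → (-5.90741,3.21752) → ×s → (-6.58308,3.58553) → (-6.58,3.59)
v2: (-3.5,-2.5) → rotate → (-2.46857,-3.52224) → ×s → (-2.75091,-3.92509) → (-2.75,-3.93)
v3: (0.5,-4) → rotate → (1.80262,-3.60563) → ×s → (2.00879,-4.01803) → (2.01,-4.02)
v4: (1.5,-2.5) → rotate → (2.24645,-1.85835) → ×s → (2.50339,-2.07089) → (2.50,-2.07)
v5: (1.5,2.5) → rotate → (0.58256,2.85668) → ×s → (0.64919,3.18341) → (0.65,3.18)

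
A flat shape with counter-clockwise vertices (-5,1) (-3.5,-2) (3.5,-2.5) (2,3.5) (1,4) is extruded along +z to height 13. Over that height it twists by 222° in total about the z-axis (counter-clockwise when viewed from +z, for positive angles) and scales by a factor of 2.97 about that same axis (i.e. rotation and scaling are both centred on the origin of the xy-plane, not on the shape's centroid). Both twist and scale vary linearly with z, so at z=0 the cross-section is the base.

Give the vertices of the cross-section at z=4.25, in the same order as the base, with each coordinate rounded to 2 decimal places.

Cross-section at z=4.25: (-4.03,-7.35) (1.41,-6.47) (5.64,4.26) (-4.51,4.86) (-5.78,3.54)

t = z/height = 4.25/13 = 0.326923
s = 1 + (scale-1)·z/height = 1 + (2.97-1)·4.25/13 = 1.644038
θ = twist·z/height = 222°·4.25/13 = 72.5769° = 1.266706 rad
cos θ = 0.299425, sin θ = 0.954120 (intermediates below are computed at full precision and shown rounded to 5 d.p.)
v1: (-5,1) → rotate → (-2.45125,-4.47117) → ×s → (-4.02994,-7.35078) → (-4.03,-7.35)
v2: (-3.5,-2) → rotate → (0.86025,-3.93827) → ×s → (1.41429,-6.47467) → (1.41,-6.47)
v3: (3.5,-2.5) → rotate → (3.43329,2.59086) → ×s → (5.64446,4.25947) → (5.64,4.26)
v4: (2,3.5) → rotate → (-2.74057,2.95623) → ×s → (-4.50560,4.86015) → (-4.51,4.86)
v5: (1,4) → rotate → (-3.51705,2.15182) → ×s → (-5.78217,3.53768) → (-5.78,3.54)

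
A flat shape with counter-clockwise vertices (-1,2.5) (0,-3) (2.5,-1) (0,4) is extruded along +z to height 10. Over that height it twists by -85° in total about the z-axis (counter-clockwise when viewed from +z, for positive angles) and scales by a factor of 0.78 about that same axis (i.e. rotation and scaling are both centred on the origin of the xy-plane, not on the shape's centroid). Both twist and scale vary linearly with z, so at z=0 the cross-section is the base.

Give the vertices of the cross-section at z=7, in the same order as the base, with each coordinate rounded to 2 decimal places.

Cross-section at z=7: (1.39,1.80) (-2.19,-1.29) (0.34,-2.25) (2.92,1.72)

t = z/height = 7/10 = 0.7
s = 1 + (scale-1)·z/height = 1 + (0.78-1)·7/10 = 0.846000
θ = twist·z/height = -85°·7/10 = -59.5000° = -1.038471 rad
cos θ = 0.507538, sin θ = -0.861629 (intermediates below are computed at full precision and shown rounded to 5 d.p.)
v1: (-1,2.5) → rotate → (1.64653,2.13048) → ×s → (1.39297,1.80238) → (1.39,1.80)
v2: (0,-3) → rotate → (-2.58489,-1.52262) → ×s → (-2.18681,-1.28813) → (-2.19,-1.29)
v3: (2.5,-1) → rotate → (0.40722,-2.66161) → ×s → (0.34451,-2.25172) → (0.34,-2.25)
v4: (0,4) → rotate → (3.44652,2.03015) → ×s → (2.91575,1.71751) → (2.92,1.72)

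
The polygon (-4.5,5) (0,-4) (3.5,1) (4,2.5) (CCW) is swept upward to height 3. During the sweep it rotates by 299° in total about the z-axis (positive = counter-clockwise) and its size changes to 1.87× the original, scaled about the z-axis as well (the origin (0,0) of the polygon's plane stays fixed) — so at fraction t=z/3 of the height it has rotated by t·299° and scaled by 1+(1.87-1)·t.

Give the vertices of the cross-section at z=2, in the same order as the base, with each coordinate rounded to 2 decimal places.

Cross-section at z=2: (9.32,-5.10) (-2.09,5.96) (-4.70,-3.32) (-4.66,-5.82)

t = z/height = 2/3 = 0.666667
s = 1 + (scale-1)·z/height = 1 + (1.87-1)·2/3 = 1.580000
θ = twist·z/height = 299°·2/3 = 199.3333° = 3.479023 rad
cos θ = -0.943609, sin θ = -0.331063 (intermediates below are computed at full precision and shown rounded to 5 d.p.)
v1: (-4.5,5) → rotate → (5.90156,-3.22826) → ×s → (9.32446,-5.10065) → (9.32,-5.10)
v2: (0,-4) → rotate → (-1.32425,3.77443) → ×s → (-2.09232,5.96361) → (-2.09,5.96)
v3: (3.5,1) → rotate → (-2.97157,-2.10233) → ×s → (-4.69507,-3.32168) → (-4.70,-3.32)
v4: (4,2.5) → rotate → (-2.94678,-3.68327) → ×s → (-4.65591,-5.81957) → (-4.66,-5.82)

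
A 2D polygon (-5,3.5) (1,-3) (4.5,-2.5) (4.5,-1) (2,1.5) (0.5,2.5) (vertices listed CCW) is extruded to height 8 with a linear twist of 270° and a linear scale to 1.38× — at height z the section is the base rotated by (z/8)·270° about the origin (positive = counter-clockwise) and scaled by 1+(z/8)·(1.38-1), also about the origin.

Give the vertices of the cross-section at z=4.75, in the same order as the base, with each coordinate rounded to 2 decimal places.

Cross-section at z=4.75: (4.32,-6.10) (0.08,3.87) (-4.16,4.74) (-4.78,3.01) (-2.93,-0.91) (-1.61,-2.68)

t = z/height = 4.75/8 = 0.59375
s = 1 + (scale-1)·z/height = 1 + (1.38-1)·4.75/8 = 1.225625
θ = twist·z/height = 270°·4.75/8 = 160.3125° = 2.797981 rad
cos θ = -0.941544, sin θ = 0.336890 (intermediates below are computed at full precision and shown rounded to 5 d.p.)
v1: (-5,3.5) → rotate → (3.52861,-4.97985) → ×s → (4.32475,-6.10343) → (4.32,-6.10)
v2: (1,-3) → rotate → (0.06913,3.16152) → ×s → (0.08472,3.87484) → (0.08,3.87)
v3: (4.5,-2.5) → rotate → (-3.39472,3.86986) → ×s → (-4.16066,4.74300) → (-4.16,4.74)
v4: (4.5,-1) → rotate → (-3.90006,2.45755) → ×s → (-4.78001,3.01203) → (-4.78,3.01)
v5: (2,1.5) → rotate → (-2.38842,-0.73854) → ×s → (-2.92731,-0.90517) → (-2.93,-0.91)
v6: (0.5,2.5) → rotate → (-1.31300,-2.18542) → ×s → (-1.60924,-2.67850) → (-1.61,-2.68)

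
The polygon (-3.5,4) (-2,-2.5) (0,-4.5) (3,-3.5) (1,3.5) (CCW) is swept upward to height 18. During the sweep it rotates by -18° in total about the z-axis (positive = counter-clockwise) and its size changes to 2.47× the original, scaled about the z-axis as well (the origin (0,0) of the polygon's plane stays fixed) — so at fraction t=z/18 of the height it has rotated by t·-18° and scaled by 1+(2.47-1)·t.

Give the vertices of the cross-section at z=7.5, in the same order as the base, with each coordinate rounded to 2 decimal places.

Cross-section at z=7.5: (-4.75,7.13) (-3.72,-3.58) (-0.95,-7.19) (4.06,-6.23) (2.34,5.38)

t = z/height = 7.5/18 = 0.416667
s = 1 + (scale-1)·z/height = 1 + (2.47-1)·7.5/18 = 1.612500
θ = twist·z/height = -18°·7.5/18 = -7.5000° = -0.130900 rad
cos θ = 0.991445, sin θ = -0.130526 (intermediates below are computed at full precision and shown rounded to 5 d.p.)
v1: (-3.5,4) → rotate → (-2.94795,4.42262) → ×s → (-4.75357,7.13148) → (-4.75,7.13)
v2: (-2,-2.5) → rotate → (-2.30921,-2.21756) → ×s → (-3.72359,-3.57582) → (-3.72,-3.58)
v3: (0,-4.5) → rotate → (-0.58737,-4.46150) → ×s → (-0.94713,-7.19417) → (-0.95,-7.19)
v4: (3,-3.5) → rotate → (2.51749,-3.86164) → ×s → (4.05946,-6.22689) → (4.06,-6.23)
v5: (1,3.5) → rotate → (1.44829,3.33953) → ×s → (2.33536,5.38499) → (2.34,5.38)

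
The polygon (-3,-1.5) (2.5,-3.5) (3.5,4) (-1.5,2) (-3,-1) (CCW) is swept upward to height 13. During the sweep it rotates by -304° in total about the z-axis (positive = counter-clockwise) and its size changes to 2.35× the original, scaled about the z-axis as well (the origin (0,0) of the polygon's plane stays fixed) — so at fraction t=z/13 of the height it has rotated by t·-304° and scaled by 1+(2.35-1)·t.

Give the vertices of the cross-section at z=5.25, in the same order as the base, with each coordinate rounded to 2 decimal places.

Cross-section at z=5.25: (0.56,5.15) (-6.64,-0.32) (2.27,-7.89) (3.85,0.28) (1.21,4.73)

t = z/height = 5.25/13 = 0.403846
s = 1 + (scale-1)·z/height = 1 + (2.35-1)·5.25/13 = 1.545192
θ = twist·z/height = -304°·5.25/13 = -122.7692° = -2.142727 rad
cos θ = -0.541257, sin θ = -0.840857 (intermediates below are computed at full precision and shown rounded to 5 d.p.)
v1: (-3,-1.5) → rotate → (0.36248,3.33446) → ×s → (0.56011,5.15238) → (0.56,5.15)
v2: (2.5,-3.5) → rotate → (-4.29614,-0.20774) → ×s → (-6.63837,-0.32101) → (-6.64,-0.32)
v3: (3.5,4) → rotate → (1.46903,-5.10803) → ×s → (2.26994,-7.89289) → (2.27,-7.89)
v4: (-1.5,2) → rotate → (2.49360,0.17877) → ×s → (3.85309,0.27624) → (3.85,0.28)
v5: (-3,-1) → rotate → (0.78291,3.06383) → ×s → (1.20975,4.73420) → (1.21,4.73)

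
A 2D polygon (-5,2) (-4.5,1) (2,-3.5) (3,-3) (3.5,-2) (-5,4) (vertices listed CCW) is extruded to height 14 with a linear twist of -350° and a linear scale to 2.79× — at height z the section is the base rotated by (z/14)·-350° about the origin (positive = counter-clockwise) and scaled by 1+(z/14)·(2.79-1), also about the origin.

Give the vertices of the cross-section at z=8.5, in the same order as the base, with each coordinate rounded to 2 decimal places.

Cross-section at z=8.5: (6.56,-9.13) (6.80,-6.81) (0.40,8.40) (-1.92,8.64) (-3.92,7.44) (4.31,-12.65)

t = z/height = 8.5/14 = 0.607143
s = 1 + (scale-1)·z/height = 1 + (2.79-1)·8.5/14 = 2.086786
θ = twist·z/height = -350°·8.5/14 = -212.5000° = -3.708825 rad
cos θ = -0.843391, sin θ = 0.537300 (intermediates below are computed at full precision and shown rounded to 5 d.p.)
v1: (-5,2) → rotate → (3.14236,-4.37328) → ×s → (6.55743,-9.12610) → (6.56,-9.13)
v2: (-4.5,1) → rotate → (3.25796,-3.26124) → ×s → (6.79867,-6.80551) → (6.80,-6.81)
v3: (2,-3.5) → rotate → (0.19377,4.02647) → ×s → (0.40435,8.40238) → (0.40,8.40)
v4: (3,-3) → rotate → (-0.91828,4.14207) → ×s → (-1.91624,8.64362) → (-1.92,8.64)
v5: (3.5,-2) → rotate → (-1.87727,3.56733) → ×s → (-3.91746,7.44426) → (-3.92,7.44)
v6: (-5,4) → rotate → (2.06776,-6.06006) → ×s → (4.31497,-12.64605) → (4.31,-12.65)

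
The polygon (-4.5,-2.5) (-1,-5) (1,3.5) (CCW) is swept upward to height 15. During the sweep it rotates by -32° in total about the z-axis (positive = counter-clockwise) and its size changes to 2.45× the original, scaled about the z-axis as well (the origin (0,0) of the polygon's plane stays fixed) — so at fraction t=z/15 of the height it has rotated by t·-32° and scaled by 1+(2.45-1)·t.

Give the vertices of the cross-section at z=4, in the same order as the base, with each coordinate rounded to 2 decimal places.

t = z/height = 4/15 = 0.266667
s = 1 + (scale-1)·z/height = 1 + (2.45-1)·4/15 = 1.386667
θ = twist·z/height = -32°·4/15 = -8.5333° = -0.148935 rad
cos θ = 0.988930, sin θ = -0.148385 (intermediates below are computed at full precision and shown rounded to 5 d.p.)
v1: (-4.5,-2.5) → rotate → (-4.82115,-1.80459) → ×s → (-6.68532,-2.50237) → (-6.69,-2.50)
v2: (-1,-5) → rotate → (-1.73085,-4.79626) → ×s → (-2.40012,-6.65082) → (-2.40,-6.65)
v3: (1,3.5) → rotate → (1.50828,3.31287) → ×s → (2.09148,4.59385) → (2.09,4.59)

Cross-section at z=4: (-6.69,-2.50) (-2.40,-6.65) (2.09,4.59)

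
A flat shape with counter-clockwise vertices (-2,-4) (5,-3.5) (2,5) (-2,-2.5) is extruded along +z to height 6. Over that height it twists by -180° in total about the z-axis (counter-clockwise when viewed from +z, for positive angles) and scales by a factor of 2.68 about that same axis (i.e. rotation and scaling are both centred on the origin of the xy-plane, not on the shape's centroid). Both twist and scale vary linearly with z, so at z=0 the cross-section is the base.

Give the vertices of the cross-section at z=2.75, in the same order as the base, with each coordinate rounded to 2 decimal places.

Cross-section at z=2.75: (-7.48,2.59) (-4.99,-9.58) (9.24,-2.35) (-4.85,2.93)

t = z/height = 2.75/6 = 0.458333
s = 1 + (scale-1)·z/height = 1 + (2.68-1)·2.75/6 = 1.770000
θ = twist·z/height = -180°·2.75/6 = -82.5000° = -1.439897 rad
cos θ = 0.130526, sin θ = -0.991445 (intermediates below are computed at full precision and shown rounded to 5 d.p.)
v1: (-2,-4) → rotate → (-4.22683,1.46078) → ×s → (-7.48149,2.58559) → (-7.48,2.59)
v2: (5,-3.5) → rotate → (-2.81743,-5.41407) → ×s → (-4.98684,-9.58290) → (-4.99,-9.58)
v3: (2,5) → rotate → (5.21828,-1.33026) → ×s → (9.23635,-2.35456) → (9.24,-2.35)
v4: (-2,-2.5) → rotate → (-2.73966,1.65657) → ×s → (-4.84921,2.93214) → (-4.85,2.93)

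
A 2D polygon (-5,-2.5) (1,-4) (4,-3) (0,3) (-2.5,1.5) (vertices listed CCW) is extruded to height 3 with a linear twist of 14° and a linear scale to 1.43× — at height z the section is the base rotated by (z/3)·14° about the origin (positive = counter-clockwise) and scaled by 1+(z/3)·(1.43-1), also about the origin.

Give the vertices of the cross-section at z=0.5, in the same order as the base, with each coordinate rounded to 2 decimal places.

Cross-section at z=0.5: (-5.24,-2.90) (1.25,-4.24) (4.41,-3.04) (-0.13,3.21) (-2.74,1.50)

t = z/height = 0.5/3 = 0.166667
s = 1 + (scale-1)·z/height = 1 + (1.43-1)·0.5/3 = 1.071667
θ = twist·z/height = 14°·0.5/3 = 2.3333° = 0.040724 rad
cos θ = 0.999171, sin θ = 0.040713 (intermediates below are computed at full precision and shown rounded to 5 d.p.)
v1: (-5,-2.5) → rotate → (-4.89407,-2.70149) → ×s → (-5.24481,-2.89510) → (-5.24,-2.90)
v2: (1,-4) → rotate → (1.16202,-3.95597) → ×s → (1.24530,-4.23948) → (1.25,-4.24)
v3: (4,-3) → rotate → (4.11882,-2.83466) → ×s → (4.41401,-3.03781) → (4.41,-3.04)
v4: (0,3) → rotate → (-0.12214,2.99751) → ×s → (-0.13089,3.21233) → (-0.13,3.21)
v5: (-2.5,1.5) → rotate → (-2.55900,1.39697) → ×s → (-2.74239,1.49709) → (-2.74,1.50)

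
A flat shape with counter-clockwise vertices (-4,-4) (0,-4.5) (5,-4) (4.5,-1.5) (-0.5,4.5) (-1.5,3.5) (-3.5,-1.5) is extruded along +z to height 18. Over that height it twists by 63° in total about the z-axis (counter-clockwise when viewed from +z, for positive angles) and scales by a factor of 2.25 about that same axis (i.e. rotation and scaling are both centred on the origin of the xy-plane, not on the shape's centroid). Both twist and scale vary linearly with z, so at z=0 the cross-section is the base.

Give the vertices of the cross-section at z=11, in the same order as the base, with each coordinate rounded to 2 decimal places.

t = z/height = 11/18 = 0.611111
s = 1 + (scale-1)·z/height = 1 + (2.25-1)·11/18 = 1.763889
θ = twist·z/height = 63°·11/18 = 38.5000° = 0.671952 rad
cos θ = 0.782608, sin θ = 0.622515 (intermediates below are computed at full precision and shown rounded to 5 d.p.)
v1: (-4,-4) → rotate → (-0.64037,-5.62049) → ×s → (-1.12955,-9.91392) → (-1.13,-9.91)
v2: (0,-4.5) → rotate → (2.80132,-3.52174) → ×s → (4.94121,-6.21195) → (4.94,-6.21)
v3: (5,-4) → rotate → (6.40310,-0.01786) → ×s → (11.29436,-0.03150) → (11.29,-0.03)
v4: (4.5,-1.5) → rotate → (4.45551,1.62740) → ×s → (7.85902,2.87056) → (7.86,2.87)
v5: (-0.5,4.5) → rotate → (-3.19262,3.21048) → ×s → (-5.63143,5.66293) → (-5.63,5.66)
v6: (-1.5,3.5) → rotate → (-3.35271,1.80536) → ×s → (-5.91381,3.18445) → (-5.91,3.18)
v7: (-3.5,-1.5) → rotate → (-1.80536,-3.35271) → ×s → (-3.18445,-5.91381) → (-3.18,-5.91)

Cross-section at z=11: (-1.13,-9.91) (4.94,-6.21) (11.29,-0.03) (7.86,2.87) (-5.63,5.66) (-5.91,3.18) (-3.18,-5.91)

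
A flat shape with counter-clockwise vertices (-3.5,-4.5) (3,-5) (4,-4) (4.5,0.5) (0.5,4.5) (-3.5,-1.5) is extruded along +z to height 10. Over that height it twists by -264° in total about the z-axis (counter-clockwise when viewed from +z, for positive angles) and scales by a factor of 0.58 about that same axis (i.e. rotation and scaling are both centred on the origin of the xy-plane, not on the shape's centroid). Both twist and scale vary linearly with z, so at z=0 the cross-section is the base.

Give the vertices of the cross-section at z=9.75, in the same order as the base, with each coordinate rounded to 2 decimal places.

Cross-section at z=9.75: (3.04,-1.44) (2.49,2.37) (1.79,2.82) (-0.87,2.53) (-2.66,-0.29) (1.32,-1.82)

t = z/height = 9.75/10 = 0.975
s = 1 + (scale-1)·z/height = 1 + (0.58-1)·9.75/10 = 0.590500
θ = twist·z/height = -264°·9.75/10 = -257.4000° = -4.492477 rad
cos θ = -0.218143, sin θ = 0.975917 (intermediates below are computed at full precision and shown rounded to 5 d.p.)
v1: (-3.5,-4.5) → rotate → (5.15513,-2.43406) → ×s → (3.04410,-1.43731) → (3.04,-1.44)
v2: (3,-5) → rotate → (4.22515,4.01847) → ×s → (2.49495,2.37290) → (2.49,2.37)
v3: (4,-4) → rotate → (3.03109,4.77624) → ×s → (1.78986,2.82037) → (1.79,2.82)
v4: (4.5,0.5) → rotate → (-1.46960,4.28255) → ×s → (-0.86780,2.52885) → (-0.87,2.53)
v5: (0.5,4.5) → rotate → (-4.50070,-0.49369) → ×s → (-2.65766,-0.29152) → (-2.66,-0.29)
v6: (-3.5,-1.5) → rotate → (2.22738,-3.08849) → ×s → (1.31527,-1.82376) → (1.32,-1.82)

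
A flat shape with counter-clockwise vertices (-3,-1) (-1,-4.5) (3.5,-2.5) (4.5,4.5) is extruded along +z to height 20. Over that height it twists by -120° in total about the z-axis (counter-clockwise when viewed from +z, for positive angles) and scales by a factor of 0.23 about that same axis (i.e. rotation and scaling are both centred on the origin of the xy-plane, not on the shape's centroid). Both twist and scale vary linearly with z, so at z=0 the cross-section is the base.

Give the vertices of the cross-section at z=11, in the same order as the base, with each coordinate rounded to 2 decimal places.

Cross-section at z=11: (-1.23,1.35) (-2.60,-0.53) (-0.50,-2.43) (3.43,-1.31)

t = z/height = 11/20 = 0.55
s = 1 + (scale-1)·z/height = 1 + (0.23-1)·11/20 = 0.576500
θ = twist·z/height = -120°·11/20 = -66.0000° = -1.151917 rad
cos θ = 0.406737, sin θ = -0.913545 (intermediates below are computed at full precision and shown rounded to 5 d.p.)
v1: (-3,-1) → rotate → (-2.13376,2.33390) → ×s → (-1.23011,1.34549) → (-1.23,1.35)
v2: (-1,-4.5) → rotate → (-4.51769,-0.91677) → ×s → (-2.60445,-0.52852) → (-2.60,-0.53)
v3: (3.5,-2.5) → rotate → (-0.86029,-4.21425) → ×s → (-0.49595,-2.42952) → (-0.50,-2.43)
v4: (4.5,4.5) → rotate → (5.94127,-2.28064) → ×s → (3.42514,-1.31479) → (3.43,-1.31)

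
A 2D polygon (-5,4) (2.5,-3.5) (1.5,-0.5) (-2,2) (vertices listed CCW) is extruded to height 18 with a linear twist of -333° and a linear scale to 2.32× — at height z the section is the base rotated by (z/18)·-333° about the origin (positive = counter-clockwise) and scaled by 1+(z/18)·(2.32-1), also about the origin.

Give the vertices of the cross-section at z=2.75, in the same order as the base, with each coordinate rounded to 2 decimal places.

Cross-section at z=2.75: (-0.06,7.69) (-1.37,-4.98) (0.67,-1.78) (0.35,3.38)

t = z/height = 2.75/18 = 0.152778
s = 1 + (scale-1)·z/height = 1 + (2.32-1)·2.75/18 = 1.201667
θ = twist·z/height = -333°·2.75/18 = -50.8750° = -0.887936 rad
cos θ = 0.631014, sin θ = -0.775771 (intermediates below are computed at full precision and shown rounded to 5 d.p.)
v1: (-5,4) → rotate → (-0.05199,6.40291) → ×s → (-0.06247,7.69417) → (-0.06,7.69)
v2: (2.5,-3.5) → rotate → (-1.13766,-4.14798) → ×s → (-1.36709,-4.98449) → (-1.37,-4.98)
v3: (1.5,-0.5) → rotate → (0.55864,-1.47916) → ×s → (0.67129,-1.77746) → (0.67,-1.78)
v4: (-2,2) → rotate → (0.28951,2.81357) → ×s → (0.34790,3.38097) → (0.35,3.38)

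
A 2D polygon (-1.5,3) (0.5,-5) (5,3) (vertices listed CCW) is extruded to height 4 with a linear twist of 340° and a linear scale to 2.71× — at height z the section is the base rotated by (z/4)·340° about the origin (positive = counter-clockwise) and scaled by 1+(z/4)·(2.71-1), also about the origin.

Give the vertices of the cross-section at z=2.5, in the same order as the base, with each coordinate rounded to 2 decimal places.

t = z/height = 2.5/4 = 0.625
s = 1 + (scale-1)·z/height = 1 + (2.71-1)·2.5/4 = 2.068750
θ = twist·z/height = 340°·2.5/4 = 212.5000° = 3.708825 rad
cos θ = -0.843391, sin θ = -0.537300 (intermediates below are computed at full precision and shown rounded to 5 d.p.)
v1: (-1.5,3) → rotate → (2.87699,-1.72422) → ×s → (5.95176,-3.56699) → (5.95,-3.57)
v2: (0.5,-5) → rotate → (-3.10819,3.94831) → ×s → (-6.43008,8.16806) → (-6.43,8.17)
v3: (5,3) → rotate → (-2.60506,-5.21667) → ×s → (-5.38921,-10.79199) → (-5.39,-10.79)

Cross-section at z=2.5: (5.95,-3.57) (-6.43,8.17) (-5.39,-10.79)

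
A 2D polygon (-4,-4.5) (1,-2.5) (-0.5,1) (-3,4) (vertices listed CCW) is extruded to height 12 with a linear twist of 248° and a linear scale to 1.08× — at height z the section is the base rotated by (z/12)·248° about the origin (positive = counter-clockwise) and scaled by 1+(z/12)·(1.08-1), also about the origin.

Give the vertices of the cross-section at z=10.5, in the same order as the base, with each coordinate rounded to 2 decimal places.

Cross-section at z=10.5: (0.52,6.42) (-2.46,1.49) (1.07,-0.53) (5.14,-1.49)

t = z/height = 10.5/12 = 0.875
s = 1 + (scale-1)·z/height = 1 + (1.08-1)·10.5/12 = 1.070000
θ = twist·z/height = 248°·10.5/12 = 217.0000° = 3.787364 rad
cos θ = -0.798636, sin θ = -0.601815 (intermediates below are computed at full precision and shown rounded to 5 d.p.)
v1: (-4,-4.5) → rotate → (0.48637,6.00112) → ×s → (0.52042,6.42120) → (0.52,6.42)
v2: (1,-2.5) → rotate → (-2.30317,1.39477) → ×s → (-2.46440,1.49241) → (-2.46,1.49)
v3: (-0.5,1) → rotate → (1.00113,-0.49773) → ×s → (1.07121,-0.53257) → (1.07,-0.53)
v4: (-3,4) → rotate → (4.80317,-1.38910) → ×s → (5.13939,-1.48633) → (5.14,-1.49)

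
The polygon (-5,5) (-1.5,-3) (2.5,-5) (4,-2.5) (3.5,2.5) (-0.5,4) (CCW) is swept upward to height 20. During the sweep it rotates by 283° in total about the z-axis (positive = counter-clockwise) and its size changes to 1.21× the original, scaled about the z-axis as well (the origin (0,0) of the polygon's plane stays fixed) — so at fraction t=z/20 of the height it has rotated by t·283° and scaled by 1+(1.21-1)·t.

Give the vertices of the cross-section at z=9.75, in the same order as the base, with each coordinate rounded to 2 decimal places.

Cross-section at z=9.75: (0.40,-7.78) (3.44,1.35) (1.64,5.94) (-1.43,5.00) (-4.71,0.54) (-2.54,-3.64)

t = z/height = 9.75/20 = 0.4875
s = 1 + (scale-1)·z/height = 1 + (1.21-1)·9.75/20 = 1.102375
θ = twist·z/height = 283°·9.75/20 = 137.9625° = 2.407900 rad
cos θ = -0.742707, sin θ = 0.669617 (intermediates below are computed at full precision and shown rounded to 5 d.p.)
v1: (-5,5) → rotate → (0.36545,-7.06162) → ×s → (0.40286,-7.78455) → (0.40,-7.78)
v2: (-1.5,-3) → rotate → (3.12291,1.22369) → ×s → (3.44262,1.34897) → (3.44,1.35)
v3: (2.5,-5) → rotate → (1.49132,5.38758) → ×s → (1.64399,5.93913) → (1.64,5.94)
v4: (4,-2.5) → rotate → (-1.29678,4.53523) → ×s → (-1.42954,4.99953) → (-1.43,5.00)
v5: (3.5,2.5) → rotate → (-4.27352,0.48689) → ×s → (-4.71102,0.53674) → (-4.71,0.54)
v6: (-0.5,4) → rotate → (-2.30711,-3.30564) → ×s → (-2.54330,-3.64405) → (-2.54,-3.64)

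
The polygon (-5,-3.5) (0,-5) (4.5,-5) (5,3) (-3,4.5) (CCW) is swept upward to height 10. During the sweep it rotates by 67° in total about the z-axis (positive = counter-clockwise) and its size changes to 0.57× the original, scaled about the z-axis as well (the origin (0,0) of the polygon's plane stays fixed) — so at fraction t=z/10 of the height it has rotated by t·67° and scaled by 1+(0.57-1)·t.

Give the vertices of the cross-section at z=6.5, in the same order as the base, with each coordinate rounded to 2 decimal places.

t = z/height = 6.5/10 = 0.65
s = 1 + (scale-1)·z/height = 1 + (0.57-1)·6.5/10 = 0.720500
θ = twist·z/height = 67°·6.5/10 = 43.5500° = 0.760091 rad
cos θ = 0.724773, sin θ = 0.688987 (intermediates below are computed at full precision and shown rounded to 5 d.p.)
v1: (-5,-3.5) → rotate → (-1.21241,-5.98164) → ×s → (-0.87354,-4.30977) → (-0.87,-4.31)
v2: (0,-5) → rotate → (3.44494,-3.62387) → ×s → (2.48208,-2.61100) → (2.48,-2.61)
v3: (4.5,-5) → rotate → (6.70642,-0.52342) → ×s → (4.83197,-0.37713) → (4.83,-0.38)
v4: (5,3) → rotate → (1.55690,5.61926) → ×s → (1.12175,4.04867) → (1.12,4.05)
v5: (-3,4.5) → rotate → (-5.27476,1.19452) → ×s → (-3.80047,0.86065) → (-3.80,0.86)

Cross-section at z=6.5: (-0.87,-4.31) (2.48,-2.61) (4.83,-0.38) (1.12,4.05) (-3.80,0.86)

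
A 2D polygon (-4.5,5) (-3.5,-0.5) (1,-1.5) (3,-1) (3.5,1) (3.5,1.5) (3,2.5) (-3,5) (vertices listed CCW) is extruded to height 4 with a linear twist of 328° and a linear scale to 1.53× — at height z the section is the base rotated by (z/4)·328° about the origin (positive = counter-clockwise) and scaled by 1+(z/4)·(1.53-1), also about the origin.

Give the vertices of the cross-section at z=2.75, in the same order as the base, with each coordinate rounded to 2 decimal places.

Cross-section at z=2.75: (9.17,-0.40) (2.86,3.88) (-2.42,0.46) (-3.84,-1.96) (-2.37,-4.36) (-1.89,-4.84) (-0.44,-5.31) (7.73,-1.86)

t = z/height = 2.75/4 = 0.6875
s = 1 + (scale-1)·z/height = 1 + (1.53-1)·2.75/4 = 1.364375
θ = twist·z/height = 328°·2.75/4 = 225.5000° = 3.935717 rad
cos θ = -0.700909, sin θ = -0.713250 (intermediates below are computed at full precision and shown rounded to 5 d.p.)
v1: (-4.5,5) → rotate → (6.72034,-0.29492) → ×s → (9.16907,-0.40238) → (9.17,-0.40)
v2: (-3.5,-0.5) → rotate → (2.09656,2.84683) → ×s → (2.86049,3.88415) → (2.86,3.88)
v3: (1,-1.5) → rotate → (-1.77078,0.33811) → ×s → (-2.41601,0.46131) → (-2.42,0.46)
v4: (3,-1) → rotate → (-2.81598,-1.43884) → ×s → (-3.84205,-1.96312) → (-3.84,-1.96)
v5: (3.5,1) → rotate → (-1.73993,-3.19729) → ×s → (-2.37392,-4.36230) → (-2.37,-4.36)
v6: (3.5,1.5) → rotate → (-1.38331,-3.54774) → ×s → (-1.88735,-4.84045) → (-1.89,-4.84)
v7: (3,2.5) → rotate → (-0.31960,-3.89202) → ×s → (-0.43606,-5.31018) → (-0.44,-5.31)
v8: (-3,5) → rotate → (5.66898,-1.36479) → ×s → (7.73461,-1.86209) → (7.73,-1.86)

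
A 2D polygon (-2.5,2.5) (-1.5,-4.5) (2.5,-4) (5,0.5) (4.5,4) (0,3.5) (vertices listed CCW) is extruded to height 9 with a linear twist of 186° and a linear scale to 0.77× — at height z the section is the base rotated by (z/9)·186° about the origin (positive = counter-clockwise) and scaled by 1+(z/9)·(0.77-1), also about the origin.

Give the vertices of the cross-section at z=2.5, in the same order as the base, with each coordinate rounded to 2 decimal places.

t = z/height = 2.5/9 = 0.277778
s = 1 + (scale-1)·z/height = 1 + (0.77-1)·2.5/9 = 0.936111
θ = twist·z/height = 186°·2.5/9 = 51.6667° = 0.901753 rad
cos θ = 0.620235, sin θ = 0.784416 (intermediates below are computed at full precision and shown rounded to 5 d.p.)
v1: (-2.5,2.5) → rotate → (-3.51163,-0.41045) → ×s → (-3.28727,-0.38423) → (-3.29,-0.38)
v2: (-1.5,-4.5) → rotate → (2.59952,-3.96768) → ×s → (2.43344,-3.71419) → (2.43,-3.71)
v3: (2.5,-4) → rotate → (4.68825,-0.51990) → ×s → (4.38872,-0.48669) → (4.39,-0.49)
v4: (5,0.5) → rotate → (2.70897,4.23220) → ×s → (2.53590,3.96181) → (2.54,3.96)
v5: (4.5,4) → rotate → (-0.34660,6.01081) → ×s → (-0.32446,5.62679) → (-0.32,5.63)
v6: (0,3.5) → rotate → (-2.74545,2.17082) → ×s → (-2.57005,2.03213) → (-2.57,2.03)

Cross-section at z=2.5: (-3.29,-0.38) (2.43,-3.71) (4.39,-0.49) (2.54,3.96) (-0.32,5.63) (-2.57,2.03)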